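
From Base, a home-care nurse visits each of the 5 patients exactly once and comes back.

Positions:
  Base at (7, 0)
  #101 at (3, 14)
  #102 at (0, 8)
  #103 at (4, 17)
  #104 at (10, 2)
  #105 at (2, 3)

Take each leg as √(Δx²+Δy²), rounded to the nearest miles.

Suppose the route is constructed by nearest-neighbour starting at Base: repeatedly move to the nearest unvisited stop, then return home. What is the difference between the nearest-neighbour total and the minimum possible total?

From Base: #104=4, #105=6, #102=11, #101=15, #103=17 → choose #104 (4).
From #104: #105=8, #102=12, #101=14, #103=16 → choose #105 (8).
From #105: #102=5, #101=11, #103=14 → choose #102 (5).
From #102: #101=7, #103=10 → choose #101 (7).
From #101: #103=3 → choose #103 (3).
NN route Base → #104 → #105 → #102 → #101 → #103 → Base costs 44.
Optimal: Base → #104 → #103 → #101 → #102 → #105 → Base costs 41 (by enumerating all 60 distinct tours).
Excess = 44 − 41 = 3.

3 miles longer than the optimal tour.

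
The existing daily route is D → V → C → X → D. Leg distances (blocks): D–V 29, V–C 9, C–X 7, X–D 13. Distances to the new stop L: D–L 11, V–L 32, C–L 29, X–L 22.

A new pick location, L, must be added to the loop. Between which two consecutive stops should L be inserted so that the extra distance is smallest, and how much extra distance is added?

Insertion cost between consecutive stops i–j is d(i,L) + d(L,j) − d(i,j):
  between D and V: 11 + 32 − 29 = 14
  between V and C: 32 + 29 − 9 = 52
  between C and X: 29 + 22 − 7 = 44
  between X and D: 22 + 11 − 13 = 20
Cheapest insertion is between D and V, adding 14.
New total = 58 + 14 = 72.

+14 blocks — insert L between D and V.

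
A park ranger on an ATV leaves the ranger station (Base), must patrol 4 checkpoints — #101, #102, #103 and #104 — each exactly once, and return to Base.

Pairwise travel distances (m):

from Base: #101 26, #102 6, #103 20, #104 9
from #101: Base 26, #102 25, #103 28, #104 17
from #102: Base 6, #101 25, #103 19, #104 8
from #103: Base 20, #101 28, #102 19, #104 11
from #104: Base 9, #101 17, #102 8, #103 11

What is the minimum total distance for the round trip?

Base → #101 → #102 → #103 → #104 → Base: 26+25+19+11+9 = 90
Base → #101 → #102 → #104 → #103 → Base: 26+25+8+11+20 = 90
Base → #101 → #103 → #102 → #104 → Base: 26+28+19+8+9 = 90
Base → #101 → #103 → #104 → #102 → Base: 26+28+11+8+6 = 79
Base → #101 → #104 → #102 → #103 → Base: 26+17+8+19+20 = 90
Base → #101 → #104 → #103 → #102 → Base: 26+17+11+19+6 = 79
Base → #102 → #101 → #103 → #104 → Base: 6+25+28+11+9 = 79
Base → #102 → #101 → #104 → #103 → Base: 6+25+17+11+20 = 79
Base → #102 → #103 → #101 → #104 → Base: 6+19+28+17+9 = 79
Base → #102 → #104 → #101 → #103 → Base: 6+8+17+28+20 = 79
Base → #103 → #101 → #102 → #104 → Base: 20+28+25+8+9 = 90
Base → #103 → #102 → #101 → #104 → Base: 20+19+25+17+9 = 90
The minimum is 79.
One optimal route: Base → #101 → #103 → #104 → #102 → Base (or its reverse).

Minimum total distance: 79 m.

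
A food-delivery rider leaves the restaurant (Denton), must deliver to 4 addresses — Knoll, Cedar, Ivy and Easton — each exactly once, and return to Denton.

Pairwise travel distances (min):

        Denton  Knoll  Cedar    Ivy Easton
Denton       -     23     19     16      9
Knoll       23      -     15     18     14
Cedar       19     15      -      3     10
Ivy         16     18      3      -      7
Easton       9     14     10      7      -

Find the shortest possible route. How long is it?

With 4 stops there are 4!/2 = 12 distinct round trips (a route and its reverse cost the same).
Denton → Knoll → Cedar → Ivy → Easton → Denton: 23+15+3+7+9 = 57
Denton → Knoll → Cedar → Easton → Ivy → Denton: 23+15+10+7+16 = 71
Denton → Knoll → Ivy → Cedar → Easton → Denton: 23+18+3+10+9 = 63
Denton → Knoll → Ivy → Easton → Cedar → Denton: 23+18+7+10+19 = 77
Denton → Knoll → Easton → Cedar → Ivy → Denton: 23+14+10+3+16 = 66
Denton → Knoll → Easton → Ivy → Cedar → Denton: 23+14+7+3+19 = 66
Denton → Cedar → Knoll → Ivy → Easton → Denton: 19+15+18+7+9 = 68
Denton → Cedar → Knoll → Easton → Ivy → Denton: 19+15+14+7+16 = 71
Denton → Cedar → Ivy → Knoll → Easton → Denton: 19+3+18+14+9 = 63
Denton → Cedar → Easton → Knoll → Ivy → Denton: 19+10+14+18+16 = 77
Denton → Ivy → Knoll → Cedar → Easton → Denton: 16+18+15+10+9 = 68
Denton → Ivy → Cedar → Knoll → Easton → Denton: 16+3+15+14+9 = 57
The minimum is 57.
One optimal route: Denton → Knoll → Cedar → Ivy → Easton → Denton (or its reverse).

57 min — the shortest possible round trip.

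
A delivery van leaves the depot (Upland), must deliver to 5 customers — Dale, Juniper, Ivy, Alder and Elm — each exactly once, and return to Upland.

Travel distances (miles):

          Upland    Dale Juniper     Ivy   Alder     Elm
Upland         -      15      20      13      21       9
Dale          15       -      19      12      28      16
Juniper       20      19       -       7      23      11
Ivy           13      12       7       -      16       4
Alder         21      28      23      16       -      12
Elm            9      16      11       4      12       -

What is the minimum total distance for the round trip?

Upland→Dale→Juniper→Ivy→Alder→Elm→Upland: 15+19+7+16+12+9 = 78
Upland→Dale→Juniper→Ivy→Elm→Alder→Upland: 15+19+7+4+12+21 = 78
Upland→Dale→Juniper→Alder→Ivy→Elm→Upland: 15+19+23+16+4+9 = 86
Upland→Dale→Juniper→Alder→Elm→Ivy→Upland: 15+19+23+12+4+13 = 86
Upland→Dale→Juniper→Elm→Ivy→Alder→Upland: 15+19+11+4+16+21 = 86
Upland→Dale→Juniper→Elm→Alder→Ivy→Upland: 15+19+11+12+16+13 = 86
Upland→Dale→Ivy→Juniper→Alder→Elm→Upland: 15+12+7+23+12+9 = 78
Upland→Dale→Ivy→Juniper→Elm→Alder→Upland: 15+12+7+11+12+21 = 78
Upland→Dale→Ivy→Alder→Juniper→Elm→Upland: 15+12+16+23+11+9 = 86
Upland→Dale→Ivy→Alder→Elm→Juniper→Upland: 15+12+16+12+11+20 = 86
Upland→Dale→Ivy→Elm→Juniper→Alder→Upland: 15+12+4+11+23+21 = 86
Upland→Dale→Ivy→Elm→Alder→Juniper→Upland: 15+12+4+12+23+20 = 86
Upland→Dale→Alder→Juniper→Ivy→Elm→Upland: 15+28+23+7+4+9 = 86
Upland→Dale→Alder→Juniper→Elm→Ivy→Upland: 15+28+23+11+4+13 = 94
… (46 more)
The minimum is 78.
One optimal route: Upland → Dale → Juniper → Ivy → Alder → Elm → Upland (or its reverse).

Shortest round trip = 78 miles.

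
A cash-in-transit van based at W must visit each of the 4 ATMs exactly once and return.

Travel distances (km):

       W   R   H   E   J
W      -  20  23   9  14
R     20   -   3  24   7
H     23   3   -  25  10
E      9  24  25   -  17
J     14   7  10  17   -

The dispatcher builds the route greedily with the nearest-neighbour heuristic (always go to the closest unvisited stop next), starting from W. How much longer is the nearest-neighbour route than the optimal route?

W: E=9, J=14, R=20, H=23 ⇒ E
E: J=17, R=24, H=25 ⇒ J
J: R=7, H=10 ⇒ R
R: H=3 ⇒ H
NN route W → E → J → R → H → W costs 59.
Optimal: W → E → H → R → J → W costs 58 (by enumerating all 12 distinct tours).
Excess = 59 − 58 = 1.

Excess over optimum: 1 km.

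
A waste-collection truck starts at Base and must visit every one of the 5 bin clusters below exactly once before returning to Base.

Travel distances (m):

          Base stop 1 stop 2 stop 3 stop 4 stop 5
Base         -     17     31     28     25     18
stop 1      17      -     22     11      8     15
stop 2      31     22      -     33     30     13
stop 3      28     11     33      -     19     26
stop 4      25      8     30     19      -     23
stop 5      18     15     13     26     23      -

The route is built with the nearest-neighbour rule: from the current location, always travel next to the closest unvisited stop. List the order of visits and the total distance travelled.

At Base the remaining stops are stop 1 17, stop 5 18, stop 4 25, stop 3 28, stop 2 31; go to stop 1.
At stop 1 the remaining stops are stop 4 8, stop 3 11, stop 5 15, stop 2 22; go to stop 4.
At stop 4 the remaining stops are stop 3 19, stop 5 23, stop 2 30; go to stop 3.
At stop 3 the remaining stops are stop 5 26, stop 2 33; go to stop 5.
At stop 5 the remaining stops are stop 2 13; go to stop 2.
Return stop 2→Base: 31.
Total = 17 + 8 + 19 + 26 + 13 + 31 = 114.

Nearest-neighbour total = 114 m; route Base → stop 1 → stop 4 → stop 3 → stop 5 → stop 2 → Base.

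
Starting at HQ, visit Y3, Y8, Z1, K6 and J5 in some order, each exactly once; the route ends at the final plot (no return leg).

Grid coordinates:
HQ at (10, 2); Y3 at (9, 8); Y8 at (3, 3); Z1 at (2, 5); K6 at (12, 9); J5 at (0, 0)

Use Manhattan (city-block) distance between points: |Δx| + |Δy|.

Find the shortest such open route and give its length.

There are 5! = 120 possible orderings.
HQ - Y3 - Y8 - Z1 - K6 - J5: 7+11+3+14+21 = 56
HQ - Y3 - Y8 - Z1 - J5 - K6: 7+11+3+7+21 = 49
HQ - Y3 - Y8 - K6 - Z1 - J5: 7+11+15+14+7 = 54
HQ - Y3 - Y8 - K6 - J5 - Z1: 7+11+15+21+7 = 61
HQ - Y3 - Y8 - J5 - Z1 - K6: 7+11+6+7+14 = 45
HQ - Y3 - Y8 - J5 - K6 - Z1: 7+11+6+21+14 = 59
HQ - Y3 - Z1 - Y8 - K6 - J5: 7+10+3+15+21 = 56
HQ - Y3 - Z1 - Y8 - J5 - K6: 7+10+3+6+21 = 47
HQ - Y3 - Z1 - K6 - Y8 - J5: 7+10+14+15+6 = 52
HQ - Y3 - Z1 - K6 - J5 - Y8: 7+10+14+21+6 = 58
HQ - Y3 - Z1 - J5 - Y8 - K6: 7+10+7+6+15 = 45
HQ - Y3 - Z1 - J5 - K6 - Y8: 7+10+7+21+15 = 60
HQ - Y3 - K6 - Y8 - Z1 - J5: 7+4+15+3+7 = 36
HQ - Y3 - K6 - Y8 - J5 - Z1: 7+4+15+6+7 = 39
… (106 more)
HQ - K6 - Y3 - Z1 - Y8 - J5: 9+4+10+3+6 = 32  ← best
The minimum is 32.
One shortest path: HQ → K6 → Y3 → Z1 → Y8 → J5.

Minimum one-way distance = 32.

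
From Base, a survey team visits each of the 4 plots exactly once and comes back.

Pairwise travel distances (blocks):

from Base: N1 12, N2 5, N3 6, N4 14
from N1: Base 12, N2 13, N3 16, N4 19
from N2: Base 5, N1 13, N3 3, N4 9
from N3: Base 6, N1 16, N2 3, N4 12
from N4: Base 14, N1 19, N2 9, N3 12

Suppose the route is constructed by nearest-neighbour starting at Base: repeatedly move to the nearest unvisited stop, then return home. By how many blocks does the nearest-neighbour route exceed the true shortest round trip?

The nearest-neighbour route is 2 blocks longer than optimal.

From Base: N2=5, N3=6, N1=12, N4=14 → choose N2 (5).
From N2: N3=3, N4=9, N1=13 → choose N3 (3).
From N3: N4=12, N1=16 → choose N4 (12).
From N4: N1=19 → choose N1 (19).
NN route Base → N2 → N3 → N4 → N1 → Base costs 51.
Optimal: Base → N1 → N4 → N2 → N3 → Base costs 49 (by enumerating all 12 distinct tours).
Excess = 51 − 49 = 2.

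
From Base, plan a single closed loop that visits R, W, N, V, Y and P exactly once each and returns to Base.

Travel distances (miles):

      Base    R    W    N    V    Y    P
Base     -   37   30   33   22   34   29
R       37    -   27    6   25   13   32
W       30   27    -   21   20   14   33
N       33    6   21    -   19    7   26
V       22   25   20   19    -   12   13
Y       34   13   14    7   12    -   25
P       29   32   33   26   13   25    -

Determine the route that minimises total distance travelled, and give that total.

There are 360 distinct closed tours to check (reversals are equivalent).
Base-R-W-N-V-Y-P-Base: 37+27+21+19+12+25+29 = 170
Base-R-W-N-V-P-Y-Base: 37+27+21+19+13+25+34 = 176
Base-R-W-N-Y-V-P-Base: 37+27+21+7+12+13+29 = 146
Base-R-W-N-Y-P-V-Base: 37+27+21+7+25+13+22 = 152
Base-R-W-N-P-V-Y-Base: 37+27+21+26+13+12+34 = 170
Base-R-W-N-P-Y-V-Base: 37+27+21+26+25+12+22 = 170
Base-R-W-V-N-Y-P-Base: 37+27+20+19+7+25+29 = 164
Base-R-W-V-N-P-Y-Base: 37+27+20+19+26+25+34 = 188
… (352 more)
Base-W-R-N-Y-V-P-Base: 30+27+6+7+12+13+29 = 124  ← best
The minimum is 124.
One optimal route: Base → W → R → N → Y → V → P → Base (or its reverse).

Shortest round trip = 124 miles.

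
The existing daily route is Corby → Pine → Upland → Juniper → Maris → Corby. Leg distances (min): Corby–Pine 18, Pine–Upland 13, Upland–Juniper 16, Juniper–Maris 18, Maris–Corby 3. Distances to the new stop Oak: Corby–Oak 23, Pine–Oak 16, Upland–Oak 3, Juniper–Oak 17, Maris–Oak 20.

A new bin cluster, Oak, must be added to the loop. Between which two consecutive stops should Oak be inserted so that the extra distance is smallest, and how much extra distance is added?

Adding 4 min by placing Oak on the Upland–Juniper leg.

Insertion cost between consecutive stops i–j is d(i,Oak) + d(Oak,j) − d(i,j):
  between Corby and Pine: 23 + 16 − 18 = 21
  between Pine and Upland: 16 + 3 − 13 = 6
  between Upland and Juniper: 3 + 17 − 16 = 4
  between Juniper and Maris: 17 + 20 − 18 = 19
  between Maris and Corby: 20 + 23 − 3 = 40
Cheapest insertion is between Upland and Juniper, adding 4.
New total = 68 + 4 = 72.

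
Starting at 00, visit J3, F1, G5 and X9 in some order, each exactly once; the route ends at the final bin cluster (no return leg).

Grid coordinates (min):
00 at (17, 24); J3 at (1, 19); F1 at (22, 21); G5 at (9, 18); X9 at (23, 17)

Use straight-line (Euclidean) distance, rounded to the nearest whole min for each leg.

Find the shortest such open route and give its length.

There are 4! = 24 possible orderings.
00→J3→F1→G5→X9: 17+21+13+14 = 65
00→J3→F1→X9→G5: 17+21+4+14 = 56
00→J3→G5→F1→X9: 17+8+13+4 = 42
00→J3→G5→X9→F1: 17+8+14+4 = 43
00→J3→X9→F1→G5: 17+22+4+13 = 56
00→J3→X9→G5→F1: 17+22+14+13 = 66
00→F1→J3→G5→X9: 6+21+8+14 = 49
00→F1→J3→X9→G5: 6+21+22+14 = 63
00→F1→G5→J3→X9: 6+13+8+22 = 49
00→F1→G5→X9→J3: 6+13+14+22 = 55
00→F1→X9→J3→G5: 6+4+22+8 = 40
00→F1→X9→G5→J3: 6+4+14+8 = 32
00→G5→J3→F1→X9: 10+8+21+4 = 43
00→G5→J3→X9→F1: 10+8+22+4 = 44
… (10 more)
The minimum is 32.
One shortest path: 00 → F1 → X9 → G5 → J3.

Minimum one-way distance = 32 min.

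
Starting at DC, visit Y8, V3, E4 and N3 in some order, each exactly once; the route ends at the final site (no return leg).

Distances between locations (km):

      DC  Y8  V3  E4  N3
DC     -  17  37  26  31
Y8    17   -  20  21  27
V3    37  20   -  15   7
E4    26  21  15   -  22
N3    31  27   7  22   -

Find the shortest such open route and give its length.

60 km — the minimum one-way total.

There are 4! = 24 possible orderings.
DC - Y8 - V3 - E4 - N3: 17+20+15+22 = 74
DC - Y8 - V3 - N3 - E4: 17+20+7+22 = 66
DC - Y8 - E4 - V3 - N3: 17+21+15+7 = 60
DC - Y8 - E4 - N3 - V3: 17+21+22+7 = 67
DC - Y8 - N3 - V3 - E4: 17+27+7+15 = 66
DC - Y8 - N3 - E4 - V3: 17+27+22+15 = 81
DC - V3 - Y8 - E4 - N3: 37+20+21+22 = 100
DC - V3 - Y8 - N3 - E4: 37+20+27+22 = 106
DC - V3 - E4 - Y8 - N3: 37+15+21+27 = 100
DC - V3 - E4 - N3 - Y8: 37+15+22+27 = 101
DC - V3 - N3 - Y8 - E4: 37+7+27+21 = 92
DC - V3 - N3 - E4 - Y8: 37+7+22+21 = 87
DC - E4 - Y8 - V3 - N3: 26+21+20+7 = 74
DC - E4 - Y8 - N3 - V3: 26+21+27+7 = 81
… (10 more)
The minimum is 60.
One shortest path: DC → Y8 → E4 → V3 → N3.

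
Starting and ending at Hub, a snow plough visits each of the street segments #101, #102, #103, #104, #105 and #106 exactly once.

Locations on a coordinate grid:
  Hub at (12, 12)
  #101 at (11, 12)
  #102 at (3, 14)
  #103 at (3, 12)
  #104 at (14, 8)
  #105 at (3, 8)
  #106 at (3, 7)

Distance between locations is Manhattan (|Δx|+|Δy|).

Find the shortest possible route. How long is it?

Hub-#101-#102-#103-#104-#105-#106-Hub: 1+10+2+15+11+1+14 = 54
Hub-#101-#102-#103-#104-#106-#105-Hub: 1+10+2+15+12+1+13 = 54
Hub-#101-#102-#103-#105-#104-#106-Hub: 1+10+2+4+11+12+14 = 54
Hub-#101-#102-#103-#105-#106-#104-Hub: 1+10+2+4+1+12+6 = 36
Hub-#101-#102-#103-#106-#104-#105-Hub: 1+10+2+5+12+11+13 = 54
Hub-#101-#102-#103-#106-#105-#104-Hub: 1+10+2+5+1+11+6 = 36
Hub-#101-#102-#104-#103-#105-#106-Hub: 1+10+17+15+4+1+14 = 62
Hub-#101-#102-#104-#103-#106-#105-Hub: 1+10+17+15+5+1+13 = 62
… (352 more)
The minimum is 36.
One optimal route: Hub → #101 → #102 → #103 → #105 → #106 → #104 → Hub (or its reverse).

Minimum total distance: 36.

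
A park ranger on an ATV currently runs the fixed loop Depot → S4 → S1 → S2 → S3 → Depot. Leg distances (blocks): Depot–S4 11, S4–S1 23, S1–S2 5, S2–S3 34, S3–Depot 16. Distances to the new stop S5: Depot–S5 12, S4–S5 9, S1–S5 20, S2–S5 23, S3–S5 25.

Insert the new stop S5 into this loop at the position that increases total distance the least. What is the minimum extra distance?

+6 blocks — insert S5 between S4 and S1.

Insertion cost between consecutive stops i–j is d(i,S5) + d(S5,j) − d(i,j):
  between Depot and S4: 12 + 9 − 11 = 10
  between S4 and S1: 9 + 20 − 23 = 6
  between S1 and S2: 20 + 23 − 5 = 38
  between S2 and S3: 23 + 25 − 34 = 14
  between S3 and Depot: 25 + 12 − 16 = 21
Cheapest insertion is between S4 and S1, adding 6.
New total = 89 + 6 = 95.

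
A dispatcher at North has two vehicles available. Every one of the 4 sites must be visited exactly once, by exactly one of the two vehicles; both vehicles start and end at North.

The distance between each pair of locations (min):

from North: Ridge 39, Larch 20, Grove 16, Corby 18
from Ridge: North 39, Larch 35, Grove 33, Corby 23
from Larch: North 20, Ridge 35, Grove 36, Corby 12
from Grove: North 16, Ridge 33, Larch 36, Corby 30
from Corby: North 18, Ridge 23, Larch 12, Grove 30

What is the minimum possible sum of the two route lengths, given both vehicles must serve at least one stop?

Try each way of splitting the stops between the two vehicles (each non-empty) and, for each split, find the best tour for each vehicle:
  {Ridge} + {Larch, Grove, Corby}: 78 + 78 = 156
  {Larch} + {Ridge, Grove, Corby}: 40 + 90 = 130
  {Ridge, Larch} + {Grove, Corby}: 94 + 64 = 158
  {Grove} + {Ridge, Larch, Corby}: 32 + 94 = 126
  {Ridge, Grove} + {Larch, Corby}: 88 + 50 = 138
  {Larch, Grove} + {Ridge, Corby}: 72 + 80 = 152
  … (7 splits in total)
Best: vehicle 1 North → Grove → North = 32; vehicle 2 North → Ridge → Corby → Larch → North = 94; combined 126.

126 min — the smallest possible combined total.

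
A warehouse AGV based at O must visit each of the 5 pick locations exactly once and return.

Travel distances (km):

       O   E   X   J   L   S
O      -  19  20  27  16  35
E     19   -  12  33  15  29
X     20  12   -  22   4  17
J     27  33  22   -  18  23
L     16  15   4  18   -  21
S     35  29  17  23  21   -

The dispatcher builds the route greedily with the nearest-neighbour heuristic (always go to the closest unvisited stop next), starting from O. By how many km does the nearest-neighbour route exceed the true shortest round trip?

6 km longer than the optimal tour.

O: L=16, E=19, X=20, J=27, S=35 ⇒ L
L: X=4, E=15, J=18, S=21 ⇒ X
X: E=12, S=17, J=22 ⇒ E
E: S=29, J=33 ⇒ S
S: J=23 ⇒ J
NN route O → L → X → E → S → J → O costs 111.
Optimal: O → E → X → S → J → L → O costs 105 (by enumerating all 60 distinct tours).
Excess = 111 − 105 = 6.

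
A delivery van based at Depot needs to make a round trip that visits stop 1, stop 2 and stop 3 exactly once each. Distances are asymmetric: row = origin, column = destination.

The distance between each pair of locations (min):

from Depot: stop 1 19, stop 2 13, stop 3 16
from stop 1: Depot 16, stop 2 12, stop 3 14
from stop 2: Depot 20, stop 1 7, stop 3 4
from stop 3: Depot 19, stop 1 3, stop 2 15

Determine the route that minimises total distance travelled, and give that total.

Depot→stop 1→stop 2→stop 3→Depot: 19+12+4+19 = 54
Depot→stop 1→stop 3→stop 2→Depot: 19+14+15+20 = 68
Depot→stop 2→stop 1→stop 3→Depot: 13+7+14+19 = 53
Depot→stop 2→stop 3→stop 1→Depot: 13+4+3+16 = 36
Depot→stop 3→stop 1→stop 2→Depot: 16+3+12+20 = 51
Depot→stop 3→stop 2→stop 1→Depot: 16+15+7+16 = 54
The minimum is 36.
One optimal route: Depot → stop 2 → stop 3 → stop 1 → Depot.

Shortest round trip = 36 min.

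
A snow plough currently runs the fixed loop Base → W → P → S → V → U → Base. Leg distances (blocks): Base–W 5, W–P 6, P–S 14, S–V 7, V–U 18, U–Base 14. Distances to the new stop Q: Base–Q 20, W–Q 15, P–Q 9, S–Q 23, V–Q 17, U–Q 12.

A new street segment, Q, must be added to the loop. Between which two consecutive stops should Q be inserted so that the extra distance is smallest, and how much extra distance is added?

Minimum extra distance: 11 blocks, inserting Q between V and U.

Insertion cost between consecutive stops i–j is d(i,Q) + d(Q,j) − d(i,j):
  between Base and W: 20 + 15 − 5 = 30
  between W and P: 15 + 9 − 6 = 18
  between P and S: 9 + 23 − 14 = 18
  between S and V: 23 + 17 − 7 = 33
  between V and U: 17 + 12 − 18 = 11
  between U and Base: 12 + 20 − 14 = 18
Cheapest insertion is between V and U, adding 11.
New total = 64 + 11 = 75.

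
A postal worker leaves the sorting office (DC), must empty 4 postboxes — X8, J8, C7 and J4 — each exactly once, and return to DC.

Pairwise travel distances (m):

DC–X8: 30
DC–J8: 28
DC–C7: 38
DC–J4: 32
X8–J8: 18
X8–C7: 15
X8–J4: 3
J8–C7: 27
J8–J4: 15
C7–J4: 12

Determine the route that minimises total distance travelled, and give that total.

Shortest round trip = 99 m.

There are 12 distinct closed tours to check (reversals are equivalent).
DC→X8→J8→C7→J4→DC: 30+18+27+12+32 = 119
DC→X8→J8→J4→C7→DC: 30+18+15+12+38 = 113
DC→X8→C7→J8→J4→DC: 30+15+27+15+32 = 119
DC→X8→C7→J4→J8→DC: 30+15+12+15+28 = 100
DC→X8→J4→J8→C7→DC: 30+3+15+27+38 = 113
DC→X8→J4→C7→J8→DC: 30+3+12+27+28 = 100
DC→J8→X8→C7→J4→DC: 28+18+15+12+32 = 105
DC→J8→X8→J4→C7→DC: 28+18+3+12+38 = 99
DC→J8→C7→X8→J4→DC: 28+27+15+3+32 = 105
DC→J8→J4→X8→C7→DC: 28+15+3+15+38 = 99
DC→C7→X8→J8→J4→DC: 38+15+18+15+32 = 118
DC→C7→J8→X8→J4→DC: 38+27+18+3+32 = 118
The minimum is 99.
One optimal route: DC → J8 → X8 → J4 → C7 → DC (or its reverse).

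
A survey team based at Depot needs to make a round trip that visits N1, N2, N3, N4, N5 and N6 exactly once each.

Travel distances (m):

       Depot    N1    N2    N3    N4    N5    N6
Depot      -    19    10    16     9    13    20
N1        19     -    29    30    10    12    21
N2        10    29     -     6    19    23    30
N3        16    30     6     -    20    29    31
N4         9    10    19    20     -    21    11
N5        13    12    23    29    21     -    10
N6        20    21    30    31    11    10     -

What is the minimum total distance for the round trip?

There are 360 distinct closed tours to check (reversals are equivalent).
Depot-N1-N2-N3-N4-N5-N6-Depot: 19+29+6+20+21+10+20 = 125
Depot-N1-N2-N3-N4-N6-N5-Depot: 19+29+6+20+11+10+13 = 108
Depot-N1-N2-N3-N5-N4-N6-Depot: 19+29+6+29+21+11+20 = 135
Depot-N1-N2-N3-N5-N6-N4-Depot: 19+29+6+29+10+11+9 = 113
Depot-N1-N2-N3-N6-N4-N5-Depot: 19+29+6+31+11+21+13 = 130
Depot-N1-N2-N3-N6-N5-N4-Depot: 19+29+6+31+10+21+9 = 125
Depot-N1-N2-N4-N3-N5-N6-Depot: 19+29+19+20+29+10+20 = 146
Depot-N1-N2-N4-N3-N6-N5-Depot: 19+29+19+20+31+10+13 = 141
… (352 more)
Depot-N1-N5-N6-N4-N3-N2-Depot: 19+12+10+11+20+6+10 = 88  ← best
The minimum is 88.
One optimal route: Depot → N1 → N5 → N6 → N4 → N3 → N2 → Depot (or its reverse).

88 m — the shortest possible round trip.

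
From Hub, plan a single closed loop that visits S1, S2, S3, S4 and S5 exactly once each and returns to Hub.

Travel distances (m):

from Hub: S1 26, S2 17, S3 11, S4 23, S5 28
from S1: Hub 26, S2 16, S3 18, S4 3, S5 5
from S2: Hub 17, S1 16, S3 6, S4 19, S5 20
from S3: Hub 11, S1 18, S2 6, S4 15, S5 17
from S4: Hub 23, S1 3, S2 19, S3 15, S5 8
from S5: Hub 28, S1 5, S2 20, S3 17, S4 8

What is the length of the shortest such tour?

With 5 stops there are 5!/2 = 60 distinct round trips (a route and its reverse cost the same).
Hub→S1→S2→S3→S4→S5→Hub: 26+16+6+15+8+28 = 99
Hub→S1→S2→S3→S5→S4→Hub: 26+16+6+17+8+23 = 96
Hub→S1→S2→S4→S3→S5→Hub: 26+16+19+15+17+28 = 121
Hub→S1→S2→S4→S5→S3→Hub: 26+16+19+8+17+11 = 97
Hub→S1→S2→S5→S3→S4→Hub: 26+16+20+17+15+23 = 117
Hub→S1→S2→S5→S4→S3→Hub: 26+16+20+8+15+11 = 96
Hub→S1→S3→S2→S4→S5→Hub: 26+18+6+19+8+28 = 105
Hub→S1→S3→S2→S5→S4→Hub: 26+18+6+20+8+23 = 101
Hub→S1→S3→S4→S2→S5→Hub: 26+18+15+19+20+28 = 126
Hub→S1→S3→S4→S5→S2→Hub: 26+18+15+8+20+17 = 104
Hub→S1→S3→S5→S2→S4→Hub: 26+18+17+20+19+23 = 123
Hub→S1→S3→S5→S4→S2→Hub: 26+18+17+8+19+17 = 105
Hub→S1→S4→S2→S3→S5→Hub: 26+3+19+6+17+28 = 99
Hub→S1→S4→S2→S5→S3→Hub: 26+3+19+20+17+11 = 96
… (46 more)
Hub→S3→S2→S5→S1→S4→Hub: 11+6+20+5+3+23 = 68  ← best
The minimum is 68.
One optimal route: Hub → S3 → S2 → S5 → S1 → S4 → Hub (or its reverse).

Minimum total distance: 68 m.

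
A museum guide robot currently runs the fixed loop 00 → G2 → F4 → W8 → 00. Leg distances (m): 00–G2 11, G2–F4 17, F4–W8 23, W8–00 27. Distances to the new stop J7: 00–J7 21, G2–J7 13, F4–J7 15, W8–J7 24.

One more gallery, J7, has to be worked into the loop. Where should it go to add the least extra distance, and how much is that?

Insertion cost between consecutive stops i–j is d(i,J7) + d(J7,j) − d(i,j):
  between 00 and G2: 21 + 13 − 11 = 23
  between G2 and F4: 13 + 15 − 17 = 11
  between F4 and W8: 15 + 24 − 23 = 16
  between W8 and 00: 24 + 21 − 27 = 18
Cheapest insertion is between G2 and F4, adding 11.
New total = 78 + 11 = 89.

+11 m — insert J7 between G2 and F4.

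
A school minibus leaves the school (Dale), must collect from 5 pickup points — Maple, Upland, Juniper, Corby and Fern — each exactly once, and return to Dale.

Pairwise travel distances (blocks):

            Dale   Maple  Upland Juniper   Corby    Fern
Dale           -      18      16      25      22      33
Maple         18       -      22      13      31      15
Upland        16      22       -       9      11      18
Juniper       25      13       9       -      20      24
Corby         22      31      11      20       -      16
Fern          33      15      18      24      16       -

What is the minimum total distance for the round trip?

91 blocks — the shortest possible round trip.

Dale - Maple - Upland - Juniper - Corby - Fern - Dale: 18+22+9+20+16+33 = 118
Dale - Maple - Upland - Juniper - Fern - Corby - Dale: 18+22+9+24+16+22 = 111
Dale - Maple - Upland - Corby - Juniper - Fern - Dale: 18+22+11+20+24+33 = 128
Dale - Maple - Upland - Corby - Fern - Juniper - Dale: 18+22+11+16+24+25 = 116
Dale - Maple - Upland - Fern - Juniper - Corby - Dale: 18+22+18+24+20+22 = 124
Dale - Maple - Upland - Fern - Corby - Juniper - Dale: 18+22+18+16+20+25 = 119
Dale - Maple - Juniper - Upland - Corby - Fern - Dale: 18+13+9+11+16+33 = 100
Dale - Maple - Juniper - Upland - Fern - Corby - Dale: 18+13+9+18+16+22 = 96
Dale - Maple - Juniper - Corby - Upland - Fern - Dale: 18+13+20+11+18+33 = 113
Dale - Maple - Juniper - Corby - Fern - Upland - Dale: 18+13+20+16+18+16 = 101
Dale - Maple - Juniper - Fern - Upland - Corby - Dale: 18+13+24+18+11+22 = 106
Dale - Maple - Juniper - Fern - Corby - Upland - Dale: 18+13+24+16+11+16 = 98
Dale - Maple - Corby - Upland - Juniper - Fern - Dale: 18+31+11+9+24+33 = 126
Dale - Maple - Corby - Upland - Fern - Juniper - Dale: 18+31+11+18+24+25 = 127
… (46 more)
Dale - Upland - Juniper - Maple - Fern - Corby - Dale: 16+9+13+15+16+22 = 91  ← best
The minimum is 91.
One optimal route: Dale → Upland → Juniper → Maple → Fern → Corby → Dale (or its reverse).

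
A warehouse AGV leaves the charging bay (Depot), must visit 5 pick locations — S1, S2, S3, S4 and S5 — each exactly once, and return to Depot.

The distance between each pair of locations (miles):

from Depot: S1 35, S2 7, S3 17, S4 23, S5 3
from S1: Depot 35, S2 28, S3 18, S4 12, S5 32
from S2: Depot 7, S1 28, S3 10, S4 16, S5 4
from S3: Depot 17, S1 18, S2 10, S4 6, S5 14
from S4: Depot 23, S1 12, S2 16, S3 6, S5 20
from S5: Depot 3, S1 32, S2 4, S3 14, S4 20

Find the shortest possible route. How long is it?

Shortest round trip = 70 miles.

Depot - S1 - S2 - S3 - S4 - S5 - Depot: 35+28+10+6+20+3 = 102
Depot - S1 - S2 - S3 - S5 - S4 - Depot: 35+28+10+14+20+23 = 130
Depot - S1 - S2 - S4 - S3 - S5 - Depot: 35+28+16+6+14+3 = 102
Depot - S1 - S2 - S4 - S5 - S3 - Depot: 35+28+16+20+14+17 = 130
Depot - S1 - S2 - S5 - S3 - S4 - Depot: 35+28+4+14+6+23 = 110
Depot - S1 - S2 - S5 - S4 - S3 - Depot: 35+28+4+20+6+17 = 110
Depot - S1 - S3 - S2 - S4 - S5 - Depot: 35+18+10+16+20+3 = 102
Depot - S1 - S3 - S2 - S5 - S4 - Depot: 35+18+10+4+20+23 = 110
Depot - S1 - S3 - S4 - S2 - S5 - Depot: 35+18+6+16+4+3 = 82
Depot - S1 - S3 - S4 - S5 - S2 - Depot: 35+18+6+20+4+7 = 90
Depot - S1 - S3 - S5 - S2 - S4 - Depot: 35+18+14+4+16+23 = 110
Depot - S1 - S3 - S5 - S4 - S2 - Depot: 35+18+14+20+16+7 = 110
Depot - S1 - S4 - S2 - S3 - S5 - Depot: 35+12+16+10+14+3 = 90
Depot - S1 - S4 - S2 - S5 - S3 - Depot: 35+12+16+4+14+17 = 98
… (46 more)
Depot - S1 - S4 - S3 - S2 - S5 - Depot: 35+12+6+10+4+3 = 70  ← best
The minimum is 70.
One optimal route: Depot → S1 → S4 → S3 → S2 → S5 → Depot (or its reverse).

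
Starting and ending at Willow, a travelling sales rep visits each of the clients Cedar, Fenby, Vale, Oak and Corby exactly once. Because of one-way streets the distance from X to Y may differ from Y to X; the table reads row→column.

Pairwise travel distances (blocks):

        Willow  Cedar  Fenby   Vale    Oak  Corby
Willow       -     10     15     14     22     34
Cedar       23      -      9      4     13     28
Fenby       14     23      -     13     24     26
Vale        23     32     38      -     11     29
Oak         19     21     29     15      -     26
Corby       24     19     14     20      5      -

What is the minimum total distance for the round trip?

Willow - Cedar - Fenby - Vale - Oak - Corby - Willow: 10+9+13+11+26+24 = 93
Willow - Cedar - Fenby - Vale - Corby - Oak - Willow: 10+9+13+29+5+19 = 85
Willow - Cedar - Fenby - Oak - Vale - Corby - Willow: 10+9+24+15+29+24 = 111
Willow - Cedar - Fenby - Oak - Corby - Vale - Willow: 10+9+24+26+20+23 = 112
Willow - Cedar - Fenby - Corby - Vale - Oak - Willow: 10+9+26+20+11+19 = 95
Willow - Cedar - Fenby - Corby - Oak - Vale - Willow: 10+9+26+5+15+23 = 88
Willow - Cedar - Vale - Fenby - Oak - Corby - Willow: 10+4+38+24+26+24 = 126
Willow - Cedar - Vale - Fenby - Corby - Oak - Willow: 10+4+38+26+5+19 = 102
Willow - Cedar - Vale - Oak - Fenby - Corby - Willow: 10+4+11+29+26+24 = 104
Willow - Cedar - Vale - Oak - Corby - Fenby - Willow: 10+4+11+26+14+14 = 79
Willow - Cedar - Vale - Corby - Fenby - Oak - Willow: 10+4+29+14+24+19 = 100
Willow - Cedar - Vale - Corby - Oak - Fenby - Willow: 10+4+29+5+29+14 = 91
Willow - Cedar - Oak - Fenby - Vale - Corby - Willow: 10+13+29+13+29+24 = 118
Willow - Cedar - Oak - Fenby - Corby - Vale - Willow: 10+13+29+26+20+23 = 121
… (106 more)
The minimum is 79.
One optimal route: Willow → Cedar → Vale → Oak → Corby → Fenby → Willow.

Shortest round trip = 79 blocks.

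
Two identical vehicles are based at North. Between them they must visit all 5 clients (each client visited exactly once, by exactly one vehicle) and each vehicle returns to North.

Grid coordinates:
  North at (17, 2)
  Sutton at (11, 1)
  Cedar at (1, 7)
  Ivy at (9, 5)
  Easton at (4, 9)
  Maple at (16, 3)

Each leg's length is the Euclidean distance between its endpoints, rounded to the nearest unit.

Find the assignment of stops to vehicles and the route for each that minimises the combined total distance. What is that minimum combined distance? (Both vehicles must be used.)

39 — the smallest possible combined total.

Check every non-empty split of the stops between the two vehicles; for each half take its own optimal tour:
  {Sutton} + {Cedar, Ivy, Easton, Maple}: 12 + 35 = 47
  {Cedar} + {Sutton, Ivy, Easton, Maple}: 34 + 30 = 64
  {Sutton, Cedar} + {Ivy, Easton, Maple}: 35 + 29 = 64
  {Ivy} + {Sutton, Cedar, Easton, Maple}: 18 + 36 = 54
  {Sutton, Ivy} + {Cedar, Easton, Maple}: 19 + 35 = 54
  {Cedar, Ivy} + {Sutton, Easton, Maple}: 34 + 31 = 65
  … (15 splits in total)
  {Sutton, Cedar, Ivy, Easton} + {Maple}: 37 + 2 = 39  ← best
Best: vehicle 1 North → Sutton → Cedar → Easton → Ivy → North = 37; vehicle 2 North → Maple → North = 2; combined 39.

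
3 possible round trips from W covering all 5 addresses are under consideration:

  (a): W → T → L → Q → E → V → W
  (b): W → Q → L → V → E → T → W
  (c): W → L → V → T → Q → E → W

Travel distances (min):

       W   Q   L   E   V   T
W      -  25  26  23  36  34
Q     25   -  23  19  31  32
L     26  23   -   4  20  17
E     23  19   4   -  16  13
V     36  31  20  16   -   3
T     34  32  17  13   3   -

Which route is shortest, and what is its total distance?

Shortest is (c), total 123 min.

(a): 34 + 17 + 23 + 19 + 16 + 36 = 145
(b): 25 + 23 + 20 + 16 + 13 + 34 = 131
(c): 26 + 20 + 3 + 32 + 19 + 23 = 123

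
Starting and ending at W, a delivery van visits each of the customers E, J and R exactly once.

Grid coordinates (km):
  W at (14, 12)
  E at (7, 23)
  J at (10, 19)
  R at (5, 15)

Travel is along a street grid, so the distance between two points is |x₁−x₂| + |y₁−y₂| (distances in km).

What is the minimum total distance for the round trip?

There are 3 distinct closed tours to check (reversals are equivalent).
W→E→J→R→W: 18+7+9+12 = 46
W→E→R→J→W: 18+10+9+11 = 48
W→J→E→R→W: 11+7+10+12 = 40
The minimum is 40.
One optimal route: W → J → E → R → W (or its reverse).

Minimum total distance: 40 km.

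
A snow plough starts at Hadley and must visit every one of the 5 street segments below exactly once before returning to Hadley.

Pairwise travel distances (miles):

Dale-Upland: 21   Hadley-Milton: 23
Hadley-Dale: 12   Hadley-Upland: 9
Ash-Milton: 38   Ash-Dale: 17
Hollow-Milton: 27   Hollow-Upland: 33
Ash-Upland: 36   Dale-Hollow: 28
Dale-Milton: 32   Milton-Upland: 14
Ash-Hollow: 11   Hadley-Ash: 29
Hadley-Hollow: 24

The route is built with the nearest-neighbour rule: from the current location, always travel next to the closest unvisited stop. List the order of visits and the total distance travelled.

90 miles along Hadley → Upland → Milton → Hollow → Ash → Dale → Hadley.

Hadley → [Upland:9 / Dale:12 / Milton:23 / Hollow:24 / Ash:29] → Upland (9)
Upland → [Milton:14 / Dale:21 / Hollow:33 / Ash:36] → Milton (14)
Milton → [Hollow:27 / Dale:32 / Ash:38] → Hollow (27)
Hollow → [Ash:11 / Dale:28] → Ash (11)
Ash → [Dale:17] → Dale (17)
Return Dale→Hadley: 12.
Total = 9 + 14 + 27 + 11 + 17 + 12 = 90.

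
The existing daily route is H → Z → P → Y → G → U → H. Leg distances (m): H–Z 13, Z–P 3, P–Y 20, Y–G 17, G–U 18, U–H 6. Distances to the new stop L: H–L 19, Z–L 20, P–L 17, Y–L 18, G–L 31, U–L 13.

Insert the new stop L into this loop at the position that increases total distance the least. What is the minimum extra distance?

Adding 15 m by placing L on the P–Y leg.

Insertion cost between consecutive stops i–j is d(i,L) + d(L,j) − d(i,j):
  between H and Z: 19 + 20 − 13 = 26
  between Z and P: 20 + 17 − 3 = 34
  between P and Y: 17 + 18 − 20 = 15
  between Y and G: 18 + 31 − 17 = 32
  between G and U: 31 + 13 − 18 = 26
  between U and H: 13 + 19 − 6 = 26
Cheapest insertion is between P and Y, adding 15.
New total = 77 + 15 = 92.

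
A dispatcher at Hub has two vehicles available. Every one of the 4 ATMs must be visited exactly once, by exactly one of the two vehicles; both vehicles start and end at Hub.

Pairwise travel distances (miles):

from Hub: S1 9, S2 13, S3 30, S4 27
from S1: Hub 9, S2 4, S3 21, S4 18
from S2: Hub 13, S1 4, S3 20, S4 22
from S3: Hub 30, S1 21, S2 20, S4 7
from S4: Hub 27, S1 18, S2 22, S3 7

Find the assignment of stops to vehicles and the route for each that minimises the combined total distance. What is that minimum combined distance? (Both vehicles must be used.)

85 miles — the smallest possible combined total.

There are 2^3 − 1 = 7 ways to divide the 4 stops into two non-empty groups. For each, the best each vehicle can do is its own shortest tour through its group:
  {S1} + {S2, S3, S4}: 18 + 67 = 85
  {S2} + {S1, S3, S4}: 26 + 64 = 90
  {S1, S2} + {S3, S4}: 26 + 64 = 90
  {S3} + {S1, S2, S4}: 60 + 62 = 122
  {S1, S3} + {S2, S4}: 60 + 62 = 122
  {S2, S3} + {S1, S4}: 63 + 54 = 117
  … (7 splits in total)
Best: vehicle 1 Hub → S1 → Hub = 18; vehicle 2 Hub → S2 → S3 → S4 → Hub = 67; combined 85.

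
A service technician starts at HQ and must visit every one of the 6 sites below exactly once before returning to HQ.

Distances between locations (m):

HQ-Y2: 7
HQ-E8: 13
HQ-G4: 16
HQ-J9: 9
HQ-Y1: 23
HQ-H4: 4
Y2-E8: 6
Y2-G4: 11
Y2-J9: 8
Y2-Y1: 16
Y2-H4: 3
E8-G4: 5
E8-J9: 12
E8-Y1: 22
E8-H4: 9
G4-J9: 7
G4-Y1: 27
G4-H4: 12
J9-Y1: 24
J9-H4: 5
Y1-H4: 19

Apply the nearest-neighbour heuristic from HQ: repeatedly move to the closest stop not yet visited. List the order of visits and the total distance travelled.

72 m along HQ → H4 → Y2 → E8 → G4 → J9 → Y1 → HQ.

From HQ: distances to unvisited — H4=4, Y2=7, J9=9, E8=13, G4=16, Y1=23. Nearest is H4 (4).
From H4: distances to unvisited — Y2=3, J9=5, E8=9, G4=12, Y1=19. Nearest is Y2 (3).
From Y2: distances to unvisited — E8=6, J9=8, G4=11, Y1=16. Nearest is E8 (6).
From E8: distances to unvisited — G4=5, J9=12, Y1=22. Nearest is G4 (5).
From G4: distances to unvisited — J9=7, Y1=27. Nearest is J9 (7).
From J9: distances to unvisited — Y1=24. Nearest is Y1 (24).
Return Y1→HQ: 23.
Total = 4 + 3 + 6 + 5 + 7 + 24 + 23 = 72.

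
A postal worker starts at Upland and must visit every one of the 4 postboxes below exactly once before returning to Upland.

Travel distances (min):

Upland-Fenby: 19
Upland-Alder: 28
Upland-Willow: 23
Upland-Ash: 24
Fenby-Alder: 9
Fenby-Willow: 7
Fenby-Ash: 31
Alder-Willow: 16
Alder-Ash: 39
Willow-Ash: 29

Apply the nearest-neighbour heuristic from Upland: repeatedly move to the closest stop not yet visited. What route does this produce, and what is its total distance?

Upland → [Fenby:19 / Willow:23 / Ash:24 / Alder:28] → Fenby (19)
Fenby → [Willow:7 / Alder:9 / Ash:31] → Willow (7)
Willow → [Alder:16 / Ash:29] → Alder (16)
Alder → [Ash:39] → Ash (39)
Return Ash→Upland: 24.
Total = 19 + 7 + 16 + 39 + 24 = 105.

105 min along Upland → Fenby → Willow → Alder → Ash → Upland.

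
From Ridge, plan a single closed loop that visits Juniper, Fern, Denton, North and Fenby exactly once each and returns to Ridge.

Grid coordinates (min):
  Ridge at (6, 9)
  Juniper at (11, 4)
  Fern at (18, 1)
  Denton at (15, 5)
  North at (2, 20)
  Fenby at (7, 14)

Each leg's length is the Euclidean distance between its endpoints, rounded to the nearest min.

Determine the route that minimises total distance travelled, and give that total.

There are 60 distinct closed tours to check (reversals are equivalent).
Ridge→Juniper→Fern→Denton→North→Fenby→Ridge: 7+8+5+20+8+5 = 53
Ridge→Juniper→Fern→Denton→Fenby→North→Ridge: 7+8+5+12+8+12 = 52
Ridge→Juniper→Fern→North→Denton→Fenby→Ridge: 7+8+25+20+12+5 = 77
Ridge→Juniper→Fern→North→Fenby→Denton→Ridge: 7+8+25+8+12+10 = 70
Ridge→Juniper→Fern→Fenby→Denton→North→Ridge: 7+8+17+12+20+12 = 76
Ridge→Juniper→Fern→Fenby→North→Denton→Ridge: 7+8+17+8+20+10 = 70
Ridge→Juniper→Denton→Fern→North→Fenby→Ridge: 7+4+5+25+8+5 = 54
Ridge→Juniper→Denton→Fern→Fenby→North→Ridge: 7+4+5+17+8+12 = 53
Ridge→Juniper→Denton→North→Fern→Fenby→Ridge: 7+4+20+25+17+5 = 78
Ridge→Juniper→Denton→North→Fenby→Fern→Ridge: 7+4+20+8+17+14 = 70
Ridge→Juniper→Denton→Fenby→Fern→North→Ridge: 7+4+12+17+25+12 = 77
Ridge→Juniper→Denton→Fenby→North→Fern→Ridge: 7+4+12+8+25+14 = 70
Ridge→Juniper→North→Fern→Denton→Fenby→Ridge: 7+18+25+5+12+5 = 72
Ridge→Juniper→North→Fern→Fenby→Denton→Ridge: 7+18+25+17+12+10 = 89
… (46 more)
The minimum is 52.
One optimal route: Ridge → Juniper → Fern → Denton → Fenby → North → Ridge (or its reverse).

Shortest round trip = 52 min.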